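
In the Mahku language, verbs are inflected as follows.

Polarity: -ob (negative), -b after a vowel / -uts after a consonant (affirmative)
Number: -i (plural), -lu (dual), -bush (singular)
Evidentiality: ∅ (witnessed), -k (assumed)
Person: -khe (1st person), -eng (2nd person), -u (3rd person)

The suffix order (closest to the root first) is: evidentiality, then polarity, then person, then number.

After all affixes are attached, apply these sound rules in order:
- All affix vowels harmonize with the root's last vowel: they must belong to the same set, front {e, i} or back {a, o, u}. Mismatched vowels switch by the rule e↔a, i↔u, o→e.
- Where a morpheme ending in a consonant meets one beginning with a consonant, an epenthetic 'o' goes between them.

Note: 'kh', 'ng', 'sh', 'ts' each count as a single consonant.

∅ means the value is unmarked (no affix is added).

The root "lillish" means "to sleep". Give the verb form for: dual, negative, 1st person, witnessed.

evidentiality = witnessed: zero marking, form stays lillish.
Attach polarity negative -ob → lillishob.
Attach person 1st person -khe → lillishobkhe.
Attach number dual -lu → lillishobkhelu.
Apply vowel harmony: lillishobkhelu → lillishebkheli.
Apply epenthesis: lillishebkheli → lillishebokheli.

lillishebokheli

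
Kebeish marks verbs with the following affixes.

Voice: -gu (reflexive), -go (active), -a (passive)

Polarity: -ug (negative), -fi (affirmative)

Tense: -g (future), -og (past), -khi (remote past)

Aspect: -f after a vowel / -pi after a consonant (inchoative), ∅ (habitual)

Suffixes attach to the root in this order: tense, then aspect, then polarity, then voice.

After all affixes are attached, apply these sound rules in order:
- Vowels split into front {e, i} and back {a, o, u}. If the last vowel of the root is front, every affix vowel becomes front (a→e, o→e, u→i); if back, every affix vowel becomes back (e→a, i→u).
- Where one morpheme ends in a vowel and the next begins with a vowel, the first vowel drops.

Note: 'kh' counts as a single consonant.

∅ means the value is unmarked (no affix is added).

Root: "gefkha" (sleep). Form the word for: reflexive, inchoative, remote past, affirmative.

gefkhakhuffugu

Attach tense remote past -khi → gefkhakhi.
Attach aspect inchoative -f (after vowel 'i') → gefkhakhif.
Attach polarity affirmative -fi → gefkhakhiffi.
Attach voice reflexive -gu → gefkhakhiffigu.
Apply vowel harmony: gefkhakhiffigu → gefkhakhuffugu.
Vowel deletion: no change.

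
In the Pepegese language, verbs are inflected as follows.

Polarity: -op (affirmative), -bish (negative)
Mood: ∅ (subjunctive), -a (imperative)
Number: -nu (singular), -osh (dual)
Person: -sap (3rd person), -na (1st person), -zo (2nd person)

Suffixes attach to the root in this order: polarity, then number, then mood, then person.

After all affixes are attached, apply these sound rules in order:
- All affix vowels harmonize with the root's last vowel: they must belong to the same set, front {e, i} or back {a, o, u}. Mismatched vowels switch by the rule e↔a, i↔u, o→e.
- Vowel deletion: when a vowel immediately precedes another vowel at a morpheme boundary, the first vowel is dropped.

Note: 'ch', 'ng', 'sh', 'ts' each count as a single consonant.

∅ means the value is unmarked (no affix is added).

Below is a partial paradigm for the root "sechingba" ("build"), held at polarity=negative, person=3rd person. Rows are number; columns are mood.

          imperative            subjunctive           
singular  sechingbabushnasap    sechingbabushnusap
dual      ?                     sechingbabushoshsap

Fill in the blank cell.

Attach polarity negative -bish → sechingbabish.
Attach number dual -osh → sechingbabishosh.
Attach mood imperative -a → sechingbabishosha.
Attach person 3rd person -sap → sechingbabishoshasap.
Apply vowel harmony: sechingbabishoshasap → sechingbabushoshasap.
Vowel deletion: no change.

sechingbabushoshasap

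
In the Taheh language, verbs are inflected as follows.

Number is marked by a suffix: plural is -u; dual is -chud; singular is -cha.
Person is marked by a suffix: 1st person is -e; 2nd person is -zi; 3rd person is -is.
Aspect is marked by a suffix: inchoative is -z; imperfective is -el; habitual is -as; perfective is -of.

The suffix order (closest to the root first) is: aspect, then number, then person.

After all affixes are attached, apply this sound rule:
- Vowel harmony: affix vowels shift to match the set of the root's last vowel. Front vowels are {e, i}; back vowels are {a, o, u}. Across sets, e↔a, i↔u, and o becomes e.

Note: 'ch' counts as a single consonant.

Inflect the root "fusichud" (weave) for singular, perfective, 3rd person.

fusichudofchaus

Attach aspect perfective -of → fusichudof.
Attach number singular -cha → fusichudofcha.
Attach person 3rd person -is → fusichudofchais.
Apply vowel harmony: fusichudofchais → fusichudofchaus.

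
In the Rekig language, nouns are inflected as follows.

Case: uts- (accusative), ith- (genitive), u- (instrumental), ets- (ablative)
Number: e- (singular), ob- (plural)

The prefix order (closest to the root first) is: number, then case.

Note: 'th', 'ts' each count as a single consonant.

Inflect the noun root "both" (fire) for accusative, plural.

utsobboth

Attach number plural ob- → obboth.
Attach case accusative uts- → utsobboth.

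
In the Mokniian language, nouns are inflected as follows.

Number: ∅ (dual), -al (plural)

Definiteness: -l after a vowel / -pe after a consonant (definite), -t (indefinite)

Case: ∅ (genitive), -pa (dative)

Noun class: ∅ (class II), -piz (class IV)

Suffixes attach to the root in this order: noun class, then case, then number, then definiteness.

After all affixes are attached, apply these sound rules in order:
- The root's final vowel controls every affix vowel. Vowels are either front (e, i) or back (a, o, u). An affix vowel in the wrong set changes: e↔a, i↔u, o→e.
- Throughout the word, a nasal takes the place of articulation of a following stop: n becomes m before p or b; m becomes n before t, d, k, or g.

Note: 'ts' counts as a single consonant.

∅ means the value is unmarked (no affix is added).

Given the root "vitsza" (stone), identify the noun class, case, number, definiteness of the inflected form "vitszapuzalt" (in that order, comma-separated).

class IV, genitive, plural, indefinite

Segment: vitsza-piz-al-t.
noun class: -piz → class IV.
case: ∅ → genitive.
number: -al → plural.
definiteness: -t → indefinite.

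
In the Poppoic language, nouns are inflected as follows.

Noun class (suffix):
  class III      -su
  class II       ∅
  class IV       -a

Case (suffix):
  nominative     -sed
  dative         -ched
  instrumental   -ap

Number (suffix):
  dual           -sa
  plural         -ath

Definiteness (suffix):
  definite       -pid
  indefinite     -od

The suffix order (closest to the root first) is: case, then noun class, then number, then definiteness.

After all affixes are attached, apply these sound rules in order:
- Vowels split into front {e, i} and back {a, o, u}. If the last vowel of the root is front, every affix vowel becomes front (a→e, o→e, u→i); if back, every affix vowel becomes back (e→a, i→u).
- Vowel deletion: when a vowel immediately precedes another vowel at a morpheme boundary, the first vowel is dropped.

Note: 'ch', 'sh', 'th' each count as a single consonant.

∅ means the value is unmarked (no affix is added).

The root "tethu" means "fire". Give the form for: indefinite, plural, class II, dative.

tethuchadathod

Attach case dative -ched → tethuched.
noun class = class II: zero marking, form stays tethuched.
Attach number plural -ath → tethuchedath.
Attach definiteness indefinite -od → tethuchedathod.
Apply vowel harmony: tethuchedathod → tethuchadathod.
Vowel deletion: no change.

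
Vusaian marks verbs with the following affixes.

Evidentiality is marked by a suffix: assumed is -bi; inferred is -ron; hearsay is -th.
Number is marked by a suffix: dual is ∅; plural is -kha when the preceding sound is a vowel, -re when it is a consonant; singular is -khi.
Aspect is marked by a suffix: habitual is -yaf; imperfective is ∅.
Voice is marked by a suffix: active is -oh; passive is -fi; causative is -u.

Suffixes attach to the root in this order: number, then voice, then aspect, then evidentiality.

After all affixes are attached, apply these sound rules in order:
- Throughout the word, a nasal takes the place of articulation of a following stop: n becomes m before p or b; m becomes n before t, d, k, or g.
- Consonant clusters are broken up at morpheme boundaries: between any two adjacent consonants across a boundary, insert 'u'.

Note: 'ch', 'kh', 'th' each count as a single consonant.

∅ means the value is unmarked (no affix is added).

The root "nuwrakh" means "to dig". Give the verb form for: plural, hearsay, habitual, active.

Attach number plural -re (after consonant 'kh') → nuwrakhre.
Attach voice active -oh → nuwrakhreoh.
Attach aspect habitual -yaf → nuwrakhreohyaf.
Attach evidentiality hearsay -th → nuwrakhreohyafth.
Nasal assimilation: no change.
Apply epenthesis: nuwrakhreohyafth → nuwrakhureohuyafuth.

nuwrakhureohuyafuth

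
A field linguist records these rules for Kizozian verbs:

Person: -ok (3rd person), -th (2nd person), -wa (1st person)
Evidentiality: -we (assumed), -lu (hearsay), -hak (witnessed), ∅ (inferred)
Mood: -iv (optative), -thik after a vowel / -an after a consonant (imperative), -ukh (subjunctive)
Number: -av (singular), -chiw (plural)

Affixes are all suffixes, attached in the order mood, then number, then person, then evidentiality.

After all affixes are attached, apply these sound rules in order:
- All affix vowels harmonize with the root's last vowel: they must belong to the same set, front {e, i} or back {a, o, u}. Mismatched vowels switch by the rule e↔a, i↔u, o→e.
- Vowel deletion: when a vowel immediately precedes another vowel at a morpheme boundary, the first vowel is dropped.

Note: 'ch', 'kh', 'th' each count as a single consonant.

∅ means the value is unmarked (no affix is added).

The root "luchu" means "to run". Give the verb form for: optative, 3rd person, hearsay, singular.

Attach mood optative -iv → luchuiv.
Attach number singular -av → luchuivav.
Attach person 3rd person -ok → luchuivavok.
Attach evidentiality hearsay -lu → luchuivavoklu.
Apply vowel harmony: luchuivavoklu → luchuuvavoklu.
Apply vowel deletion: luchuuvavoklu → luchuvavoklu.

luchuvavoklu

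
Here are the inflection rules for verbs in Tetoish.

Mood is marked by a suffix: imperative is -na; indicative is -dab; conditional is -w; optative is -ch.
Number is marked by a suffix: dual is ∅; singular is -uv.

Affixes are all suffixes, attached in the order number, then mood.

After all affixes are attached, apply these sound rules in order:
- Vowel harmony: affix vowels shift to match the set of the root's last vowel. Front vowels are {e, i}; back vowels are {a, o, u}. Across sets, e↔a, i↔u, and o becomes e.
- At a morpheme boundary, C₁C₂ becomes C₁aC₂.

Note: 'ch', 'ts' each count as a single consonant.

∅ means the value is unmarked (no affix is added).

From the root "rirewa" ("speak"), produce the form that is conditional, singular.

Attach number singular -uv → rirewauv.
Attach mood conditional -w → rirewauvw.
Vowel harmony: no change.
Apply epenthesis: rirewauvw → rirewauvaw.

rirewauvaw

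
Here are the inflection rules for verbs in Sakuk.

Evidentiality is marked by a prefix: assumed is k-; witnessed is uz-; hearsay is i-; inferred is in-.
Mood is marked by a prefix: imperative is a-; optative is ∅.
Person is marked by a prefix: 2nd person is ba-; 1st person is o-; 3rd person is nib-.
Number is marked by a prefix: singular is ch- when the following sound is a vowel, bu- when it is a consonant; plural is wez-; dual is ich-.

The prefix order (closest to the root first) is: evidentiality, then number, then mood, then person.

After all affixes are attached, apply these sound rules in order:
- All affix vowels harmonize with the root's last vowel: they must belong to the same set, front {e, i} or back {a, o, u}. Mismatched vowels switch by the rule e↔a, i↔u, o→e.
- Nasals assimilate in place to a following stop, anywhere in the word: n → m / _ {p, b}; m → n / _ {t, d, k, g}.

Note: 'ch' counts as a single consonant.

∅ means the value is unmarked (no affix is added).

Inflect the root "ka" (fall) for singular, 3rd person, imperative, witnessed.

Attach evidentiality witnessed uz- → uzka.
Attach number singular ch- (before vowel 'u') → chuzka.
Attach mood imperative a- → achuzka.
Attach person 3rd person nib- → nibachuzka.
Apply vowel harmony: nibachuzka → nubachuzka.
Nasal assimilation: no change.

nubachuzka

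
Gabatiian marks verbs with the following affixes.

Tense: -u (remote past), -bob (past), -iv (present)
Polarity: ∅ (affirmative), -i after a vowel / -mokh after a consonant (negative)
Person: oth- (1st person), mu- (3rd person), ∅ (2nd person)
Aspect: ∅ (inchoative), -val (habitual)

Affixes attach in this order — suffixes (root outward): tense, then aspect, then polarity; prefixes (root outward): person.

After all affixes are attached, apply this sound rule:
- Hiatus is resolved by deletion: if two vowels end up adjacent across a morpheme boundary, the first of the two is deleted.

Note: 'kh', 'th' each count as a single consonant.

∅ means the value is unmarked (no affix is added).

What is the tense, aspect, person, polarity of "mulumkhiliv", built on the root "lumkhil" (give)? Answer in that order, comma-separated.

present, inchoative, 3rd person, affirmative

Segment: mu-lumkhil-iv.
tense: -iv → present.
aspect: ∅ → inchoative.
person: mu- → 3rd person.
polarity: ∅ → affirmative.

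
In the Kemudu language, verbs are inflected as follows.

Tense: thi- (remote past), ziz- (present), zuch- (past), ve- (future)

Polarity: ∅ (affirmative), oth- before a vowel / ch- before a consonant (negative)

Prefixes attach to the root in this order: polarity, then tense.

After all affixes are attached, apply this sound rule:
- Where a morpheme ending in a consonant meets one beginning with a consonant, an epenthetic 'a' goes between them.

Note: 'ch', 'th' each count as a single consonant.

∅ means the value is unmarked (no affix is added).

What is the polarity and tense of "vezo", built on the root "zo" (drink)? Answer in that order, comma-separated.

Segment: ve-zo.
polarity: ∅ → affirmative.
tense: ve- → future.

affirmative, future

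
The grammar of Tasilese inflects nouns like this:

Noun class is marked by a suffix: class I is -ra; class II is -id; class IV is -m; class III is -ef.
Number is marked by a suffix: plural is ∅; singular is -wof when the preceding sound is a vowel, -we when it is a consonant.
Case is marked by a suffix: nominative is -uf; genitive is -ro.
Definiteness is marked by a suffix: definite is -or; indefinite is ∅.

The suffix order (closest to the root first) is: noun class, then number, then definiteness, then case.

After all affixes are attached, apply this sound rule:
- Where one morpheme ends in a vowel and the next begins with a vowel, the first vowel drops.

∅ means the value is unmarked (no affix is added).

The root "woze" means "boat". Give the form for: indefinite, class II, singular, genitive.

wozidwero

Attach noun class class II -id → wozeid.
Attach number singular -we (after consonant 'd') → wozeidwe.
definiteness = indefinite: zero marking, form stays wozeidwe.
Attach case genitive -ro → wozeidwero.
Apply vowel deletion: wozeidwero → wozidwero.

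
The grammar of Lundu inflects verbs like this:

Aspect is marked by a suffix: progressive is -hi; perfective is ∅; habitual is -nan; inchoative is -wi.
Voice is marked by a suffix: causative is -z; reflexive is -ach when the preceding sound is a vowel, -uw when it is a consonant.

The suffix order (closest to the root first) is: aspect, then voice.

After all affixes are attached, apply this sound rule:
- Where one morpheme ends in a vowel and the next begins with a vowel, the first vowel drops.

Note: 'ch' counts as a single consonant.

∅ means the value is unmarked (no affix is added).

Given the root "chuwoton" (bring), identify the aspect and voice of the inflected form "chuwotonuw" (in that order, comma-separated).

perfective, reflexive

Segment: chuwoton-uw.
aspect: ∅ → perfective.
voice: -ach/uw → reflexive.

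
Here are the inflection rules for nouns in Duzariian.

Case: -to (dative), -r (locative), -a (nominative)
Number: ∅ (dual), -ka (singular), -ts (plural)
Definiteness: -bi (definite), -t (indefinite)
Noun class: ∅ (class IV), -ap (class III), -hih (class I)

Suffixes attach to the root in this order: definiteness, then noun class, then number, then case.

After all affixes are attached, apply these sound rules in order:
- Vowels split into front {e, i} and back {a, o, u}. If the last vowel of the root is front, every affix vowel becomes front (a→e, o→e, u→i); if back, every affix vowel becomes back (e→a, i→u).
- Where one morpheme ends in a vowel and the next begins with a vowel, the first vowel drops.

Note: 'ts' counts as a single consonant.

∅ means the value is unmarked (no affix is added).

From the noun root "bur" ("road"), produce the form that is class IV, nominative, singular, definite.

Attach definiteness definite -bi → burbi.
noun class = class IV: zero marking, form stays burbi.
Attach number singular -ka → burbika.
Attach case nominative -a → burbikaa.
Apply vowel harmony: burbikaa → burbukaa.
Apply vowel deletion: burbukaa → burbuka.

burbuka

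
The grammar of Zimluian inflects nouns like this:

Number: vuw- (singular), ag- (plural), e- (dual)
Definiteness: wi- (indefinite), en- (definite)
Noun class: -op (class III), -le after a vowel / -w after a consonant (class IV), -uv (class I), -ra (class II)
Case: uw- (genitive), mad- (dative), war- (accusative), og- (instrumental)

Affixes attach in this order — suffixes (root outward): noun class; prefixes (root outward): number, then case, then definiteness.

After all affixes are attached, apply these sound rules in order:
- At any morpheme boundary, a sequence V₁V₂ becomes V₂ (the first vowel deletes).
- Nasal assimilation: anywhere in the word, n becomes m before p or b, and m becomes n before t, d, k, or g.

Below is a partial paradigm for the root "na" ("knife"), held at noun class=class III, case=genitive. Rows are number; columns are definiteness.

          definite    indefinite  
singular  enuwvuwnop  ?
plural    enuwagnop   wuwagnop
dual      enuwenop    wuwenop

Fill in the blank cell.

wuwvuwnop

Attach noun class class III -op → naop.
Attach number singular vuw- → vuwnaop.
Attach case genitive uw- → uwvuwnaop.
Attach definiteness indefinite wi- → wiuwvuwnaop.
Apply vowel deletion: wiuwvuwnaop → wuwvuwnop.
Nasal assimilation: no change.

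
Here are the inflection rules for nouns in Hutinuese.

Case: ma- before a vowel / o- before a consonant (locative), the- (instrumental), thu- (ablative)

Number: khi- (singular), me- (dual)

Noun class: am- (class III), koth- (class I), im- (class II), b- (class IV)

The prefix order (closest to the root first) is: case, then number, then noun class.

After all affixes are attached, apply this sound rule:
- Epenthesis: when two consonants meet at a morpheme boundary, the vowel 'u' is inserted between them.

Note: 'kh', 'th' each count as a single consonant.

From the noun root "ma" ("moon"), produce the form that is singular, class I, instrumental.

kothukhithema

Attach case instrumental the- → thema.
Attach number singular khi- → khithema.
Attach noun class class I koth- → kothkhithema.
Apply epenthesis: kothkhithema → kothukhithema.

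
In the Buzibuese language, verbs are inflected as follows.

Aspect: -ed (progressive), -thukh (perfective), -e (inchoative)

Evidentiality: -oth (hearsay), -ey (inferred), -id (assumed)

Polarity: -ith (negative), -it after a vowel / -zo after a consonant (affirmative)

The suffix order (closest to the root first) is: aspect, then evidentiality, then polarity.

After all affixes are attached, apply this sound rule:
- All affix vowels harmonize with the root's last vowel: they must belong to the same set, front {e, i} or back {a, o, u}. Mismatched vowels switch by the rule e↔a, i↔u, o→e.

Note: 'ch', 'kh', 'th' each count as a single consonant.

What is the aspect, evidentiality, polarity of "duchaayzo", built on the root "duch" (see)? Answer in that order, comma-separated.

Segment: duch-e-ey-zo.
aspect: -e → inchoative.
evidentiality: -ey → inferred.
polarity: -it/zo → affirmative.

inchoative, inferred, affirmative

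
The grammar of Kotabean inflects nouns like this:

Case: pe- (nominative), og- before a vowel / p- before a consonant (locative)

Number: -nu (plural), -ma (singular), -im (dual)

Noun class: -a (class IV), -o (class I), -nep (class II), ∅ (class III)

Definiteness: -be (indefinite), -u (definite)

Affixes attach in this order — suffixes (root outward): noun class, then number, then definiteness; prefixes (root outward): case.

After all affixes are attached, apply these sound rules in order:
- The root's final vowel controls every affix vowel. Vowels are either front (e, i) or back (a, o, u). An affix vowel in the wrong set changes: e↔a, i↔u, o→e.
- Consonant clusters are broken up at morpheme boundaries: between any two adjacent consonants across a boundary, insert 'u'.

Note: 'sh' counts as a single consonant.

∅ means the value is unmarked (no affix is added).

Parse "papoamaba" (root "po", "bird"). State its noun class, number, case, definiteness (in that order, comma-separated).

class IV, singular, nominative, indefinite

Segment: pe-po-a-ma-be.
noun class: -a → class IV.
number: -ma → singular.
case: pe- → nominative.
definiteness: -be → indefinite.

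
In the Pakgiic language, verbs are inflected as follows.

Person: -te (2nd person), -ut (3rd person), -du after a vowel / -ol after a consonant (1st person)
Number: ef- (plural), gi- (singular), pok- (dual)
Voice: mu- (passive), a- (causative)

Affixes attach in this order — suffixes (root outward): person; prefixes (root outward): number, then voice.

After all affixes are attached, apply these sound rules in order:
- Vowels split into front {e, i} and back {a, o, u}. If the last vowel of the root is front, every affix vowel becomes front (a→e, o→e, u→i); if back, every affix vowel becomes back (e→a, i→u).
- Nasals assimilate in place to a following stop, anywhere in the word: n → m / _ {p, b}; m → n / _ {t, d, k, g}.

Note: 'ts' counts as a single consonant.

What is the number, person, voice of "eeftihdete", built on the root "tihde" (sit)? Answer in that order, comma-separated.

Segment: a-ef-tihde-te.
number: ef- → plural.
person: -te → 2nd person.
voice: a- → causative.

plural, 2nd person, causative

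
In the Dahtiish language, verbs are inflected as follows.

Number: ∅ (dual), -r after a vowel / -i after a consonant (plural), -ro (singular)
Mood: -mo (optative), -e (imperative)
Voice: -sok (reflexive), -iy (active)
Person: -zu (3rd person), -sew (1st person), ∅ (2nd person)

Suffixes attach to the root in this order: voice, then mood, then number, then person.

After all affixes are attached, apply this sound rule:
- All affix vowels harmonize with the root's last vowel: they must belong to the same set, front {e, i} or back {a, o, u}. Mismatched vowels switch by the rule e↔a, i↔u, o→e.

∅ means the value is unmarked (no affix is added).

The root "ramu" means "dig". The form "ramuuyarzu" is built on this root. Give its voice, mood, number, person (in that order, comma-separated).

Segment: ramu-iy-e-r-zu.
voice: -iy → active.
mood: -e → imperative.
number: -r/i → plural.
person: -zu → 3rd person.

active, imperative, plural, 3rd person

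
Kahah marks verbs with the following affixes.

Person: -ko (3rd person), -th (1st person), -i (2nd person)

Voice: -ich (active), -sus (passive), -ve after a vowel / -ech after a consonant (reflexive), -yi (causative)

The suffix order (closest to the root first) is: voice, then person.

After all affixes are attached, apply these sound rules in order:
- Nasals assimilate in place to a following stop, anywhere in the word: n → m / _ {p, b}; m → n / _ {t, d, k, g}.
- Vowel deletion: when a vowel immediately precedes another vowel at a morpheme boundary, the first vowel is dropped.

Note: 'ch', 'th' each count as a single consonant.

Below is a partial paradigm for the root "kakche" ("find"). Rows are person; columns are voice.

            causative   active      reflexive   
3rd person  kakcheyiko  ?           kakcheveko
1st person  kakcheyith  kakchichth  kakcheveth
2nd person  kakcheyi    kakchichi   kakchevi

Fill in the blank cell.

Attach voice active -ich → kakcheich.
Attach person 3rd person -ko → kakcheichko.
Nasal assimilation: no change.
Apply vowel deletion: kakcheichko → kakchichko.

kakchichko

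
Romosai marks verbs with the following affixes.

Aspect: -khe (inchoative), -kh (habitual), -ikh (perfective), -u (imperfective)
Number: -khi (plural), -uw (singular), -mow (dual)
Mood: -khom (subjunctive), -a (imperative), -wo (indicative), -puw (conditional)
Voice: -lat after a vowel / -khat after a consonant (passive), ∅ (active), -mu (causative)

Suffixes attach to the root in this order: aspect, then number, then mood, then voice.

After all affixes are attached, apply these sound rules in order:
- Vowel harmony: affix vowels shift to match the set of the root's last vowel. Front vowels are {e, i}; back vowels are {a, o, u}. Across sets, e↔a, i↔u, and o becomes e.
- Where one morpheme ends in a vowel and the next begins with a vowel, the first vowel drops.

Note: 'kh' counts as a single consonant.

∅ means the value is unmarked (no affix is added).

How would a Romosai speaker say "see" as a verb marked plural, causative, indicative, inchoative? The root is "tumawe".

tumawekhekhiwemi

Attach aspect inchoative -khe → tumawekhe.
Attach number plural -khi → tumawekhekhi.
Attach mood indicative -wo → tumawekhekhiwo.
Attach voice causative -mu → tumawekhekhiwomu.
Apply vowel harmony: tumawekhekhiwomu → tumawekhekhiwemi.
Vowel deletion: no change.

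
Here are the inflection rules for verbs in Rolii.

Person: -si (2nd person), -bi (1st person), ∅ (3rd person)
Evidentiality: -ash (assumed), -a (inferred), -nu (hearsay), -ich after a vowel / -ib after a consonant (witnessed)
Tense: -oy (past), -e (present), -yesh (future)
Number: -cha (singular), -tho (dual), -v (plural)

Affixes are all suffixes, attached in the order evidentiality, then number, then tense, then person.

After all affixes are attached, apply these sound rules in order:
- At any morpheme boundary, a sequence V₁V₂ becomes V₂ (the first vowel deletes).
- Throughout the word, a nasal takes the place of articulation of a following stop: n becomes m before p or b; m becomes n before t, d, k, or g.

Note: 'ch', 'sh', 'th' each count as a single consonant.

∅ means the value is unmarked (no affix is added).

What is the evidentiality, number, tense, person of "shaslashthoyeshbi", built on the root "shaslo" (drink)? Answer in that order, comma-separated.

assumed, dual, future, 1st person

Segment: shaslo-ash-tho-yesh-bi.
evidentiality: -ash → assumed.
number: -tho → dual.
tense: -yesh → future.
person: -bi → 1st person.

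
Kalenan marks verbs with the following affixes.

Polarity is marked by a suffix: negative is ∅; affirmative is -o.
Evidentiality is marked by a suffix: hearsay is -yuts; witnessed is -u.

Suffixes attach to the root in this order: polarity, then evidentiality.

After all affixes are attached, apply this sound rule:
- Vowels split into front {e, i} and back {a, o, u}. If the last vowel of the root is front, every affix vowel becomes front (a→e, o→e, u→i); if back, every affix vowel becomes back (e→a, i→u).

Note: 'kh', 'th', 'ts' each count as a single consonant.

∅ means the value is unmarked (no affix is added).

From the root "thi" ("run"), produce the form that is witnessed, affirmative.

thiei

Attach polarity affirmative -o → thio.
Attach evidentiality witnessed -u → thiou.
Apply vowel harmony: thiou → thiei.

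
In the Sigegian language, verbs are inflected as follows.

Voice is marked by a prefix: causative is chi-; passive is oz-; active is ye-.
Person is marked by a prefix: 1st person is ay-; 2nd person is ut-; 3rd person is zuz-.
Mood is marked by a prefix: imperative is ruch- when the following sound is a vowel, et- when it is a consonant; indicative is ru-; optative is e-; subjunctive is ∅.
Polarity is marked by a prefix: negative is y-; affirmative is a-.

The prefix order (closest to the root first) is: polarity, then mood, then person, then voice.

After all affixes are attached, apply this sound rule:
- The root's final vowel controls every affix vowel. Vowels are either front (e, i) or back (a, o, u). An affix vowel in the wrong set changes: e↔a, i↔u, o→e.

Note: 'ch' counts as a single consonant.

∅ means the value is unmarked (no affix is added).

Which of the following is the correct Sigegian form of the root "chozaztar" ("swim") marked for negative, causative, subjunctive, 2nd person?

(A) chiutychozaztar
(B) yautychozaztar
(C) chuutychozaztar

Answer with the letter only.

C

Attach polarity negative y- → ychozaztar.
mood = subjunctive: zero marking, form stays ychozaztar.
Attach person 2nd person ut- → utychozaztar.
Attach voice causative chi- → chiutychozaztar.
Apply vowel harmony: chiutychozaztar → chuutychozaztar.
So the correct form is chuutychozaztar, option (C).
(B) yautychozaztar is wrong: it uses active instead of causative for voice.
(A) chiutychozaztar is wrong: it fails to apply the sound rule(s).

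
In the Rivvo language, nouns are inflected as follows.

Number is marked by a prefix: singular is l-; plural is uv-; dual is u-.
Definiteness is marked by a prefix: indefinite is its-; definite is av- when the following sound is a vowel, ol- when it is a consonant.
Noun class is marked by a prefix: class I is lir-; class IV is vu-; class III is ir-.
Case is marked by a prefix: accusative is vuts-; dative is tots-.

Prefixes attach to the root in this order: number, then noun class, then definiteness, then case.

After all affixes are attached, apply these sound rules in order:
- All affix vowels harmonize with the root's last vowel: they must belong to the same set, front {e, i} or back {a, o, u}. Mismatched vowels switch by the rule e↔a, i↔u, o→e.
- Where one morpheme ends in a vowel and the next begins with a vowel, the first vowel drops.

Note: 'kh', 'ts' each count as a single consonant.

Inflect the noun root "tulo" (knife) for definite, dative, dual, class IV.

totsolvutulo

Attach number dual u- → utulo.
Attach noun class class IV vu- → vuutulo.
Attach definiteness definite ol- (before consonant 'v') → olvuutulo.
Attach case dative tots- → totsolvuutulo.
Vowel harmony: no change.
Apply vowel deletion: totsolvuutulo → totsolvutulo.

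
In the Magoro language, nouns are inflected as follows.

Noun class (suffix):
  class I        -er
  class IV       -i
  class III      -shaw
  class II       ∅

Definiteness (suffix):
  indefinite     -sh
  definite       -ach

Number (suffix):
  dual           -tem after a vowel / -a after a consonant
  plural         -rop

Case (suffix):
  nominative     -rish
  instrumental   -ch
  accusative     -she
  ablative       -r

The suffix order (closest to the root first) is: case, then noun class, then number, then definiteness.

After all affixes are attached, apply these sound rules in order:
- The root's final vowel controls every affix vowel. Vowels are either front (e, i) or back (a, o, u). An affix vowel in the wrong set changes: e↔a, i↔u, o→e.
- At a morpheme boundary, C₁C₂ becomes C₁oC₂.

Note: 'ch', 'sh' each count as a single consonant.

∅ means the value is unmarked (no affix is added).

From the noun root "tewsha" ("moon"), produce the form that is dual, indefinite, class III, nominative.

tewsharushoshawash

Attach case nominative -rish → tewsharish.
Attach noun class class III -shaw → tewsharishshaw.
Attach number dual -a (after consonant 'w') → tewsharishshawa.
Attach definiteness indefinite -sh → tewsharishshawash.
Apply vowel harmony: tewsharishshawash → tewsharushshawash.
Apply epenthesis: tewsharushshawash → tewsharushoshawash.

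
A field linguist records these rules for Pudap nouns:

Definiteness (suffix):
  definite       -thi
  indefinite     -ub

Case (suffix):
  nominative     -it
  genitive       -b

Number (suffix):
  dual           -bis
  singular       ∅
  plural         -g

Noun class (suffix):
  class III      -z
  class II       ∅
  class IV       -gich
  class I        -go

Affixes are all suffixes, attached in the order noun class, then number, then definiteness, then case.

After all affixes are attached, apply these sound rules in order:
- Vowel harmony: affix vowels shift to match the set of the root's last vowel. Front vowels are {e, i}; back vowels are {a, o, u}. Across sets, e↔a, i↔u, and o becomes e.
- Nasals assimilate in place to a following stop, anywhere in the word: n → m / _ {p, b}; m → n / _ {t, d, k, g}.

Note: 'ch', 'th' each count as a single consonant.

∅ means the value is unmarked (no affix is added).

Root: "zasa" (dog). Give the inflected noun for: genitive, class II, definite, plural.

zasagthub

noun class = class II: zero marking, form stays zasa.
Attach number plural -g → zasag.
Attach definiteness definite -thi → zasagthi.
Attach case genitive -b → zasagthib.
Apply vowel harmony: zasagthib → zasagthub.
Nasal assimilation: no change.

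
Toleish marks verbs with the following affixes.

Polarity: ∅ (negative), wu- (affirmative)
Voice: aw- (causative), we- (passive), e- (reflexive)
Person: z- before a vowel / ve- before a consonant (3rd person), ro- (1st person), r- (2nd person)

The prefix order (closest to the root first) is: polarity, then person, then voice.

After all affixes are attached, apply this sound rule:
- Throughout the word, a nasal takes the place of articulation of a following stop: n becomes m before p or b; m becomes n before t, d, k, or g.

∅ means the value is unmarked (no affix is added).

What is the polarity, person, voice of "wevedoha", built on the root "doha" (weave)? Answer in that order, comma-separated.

negative, 3rd person, passive

Segment: we-ve-doha.
polarity: ∅ → negative.
person: z/ve- → 3rd person.
voice: we- → passive.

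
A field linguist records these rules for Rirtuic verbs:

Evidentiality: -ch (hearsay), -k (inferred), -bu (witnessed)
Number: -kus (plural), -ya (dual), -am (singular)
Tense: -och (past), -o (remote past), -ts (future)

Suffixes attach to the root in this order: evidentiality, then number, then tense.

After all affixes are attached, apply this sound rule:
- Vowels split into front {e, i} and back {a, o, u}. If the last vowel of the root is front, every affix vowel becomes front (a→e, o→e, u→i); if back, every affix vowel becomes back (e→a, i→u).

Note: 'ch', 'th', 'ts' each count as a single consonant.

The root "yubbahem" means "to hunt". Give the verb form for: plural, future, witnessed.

Attach evidentiality witnessed -bu → yubbahembu.
Attach number plural -kus → yubbahembukus.
Attach tense future -ts → yubbahembukusts.
Apply vowel harmony: yubbahembukusts → yubbahembikists.

yubbahembikists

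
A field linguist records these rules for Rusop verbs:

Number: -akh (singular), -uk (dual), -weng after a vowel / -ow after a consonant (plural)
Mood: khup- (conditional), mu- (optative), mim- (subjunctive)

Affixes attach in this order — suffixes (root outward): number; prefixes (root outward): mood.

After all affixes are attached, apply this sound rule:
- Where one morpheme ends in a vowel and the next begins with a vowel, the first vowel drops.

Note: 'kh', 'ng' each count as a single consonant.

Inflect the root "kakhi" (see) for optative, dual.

Attach number dual -uk → kakhiuk.
Attach mood optative mu- → mukakhiuk.
Apply vowel deletion: mukakhiuk → mukakhuk.

mukakhuk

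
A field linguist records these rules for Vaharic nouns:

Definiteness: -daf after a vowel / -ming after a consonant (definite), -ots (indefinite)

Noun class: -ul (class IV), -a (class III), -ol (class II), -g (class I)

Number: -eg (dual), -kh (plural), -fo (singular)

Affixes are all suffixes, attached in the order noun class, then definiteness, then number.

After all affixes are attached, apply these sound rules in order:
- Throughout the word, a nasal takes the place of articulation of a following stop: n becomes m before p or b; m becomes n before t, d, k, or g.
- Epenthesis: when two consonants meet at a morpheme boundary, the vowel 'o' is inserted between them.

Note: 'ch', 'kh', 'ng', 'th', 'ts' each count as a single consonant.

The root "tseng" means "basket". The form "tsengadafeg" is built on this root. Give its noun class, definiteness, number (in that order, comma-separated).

class III, definite, dual

Segment: tseng-a-daf-eg.
noun class: -a → class III.
definiteness: -daf/ming → definite.
number: -eg → dual.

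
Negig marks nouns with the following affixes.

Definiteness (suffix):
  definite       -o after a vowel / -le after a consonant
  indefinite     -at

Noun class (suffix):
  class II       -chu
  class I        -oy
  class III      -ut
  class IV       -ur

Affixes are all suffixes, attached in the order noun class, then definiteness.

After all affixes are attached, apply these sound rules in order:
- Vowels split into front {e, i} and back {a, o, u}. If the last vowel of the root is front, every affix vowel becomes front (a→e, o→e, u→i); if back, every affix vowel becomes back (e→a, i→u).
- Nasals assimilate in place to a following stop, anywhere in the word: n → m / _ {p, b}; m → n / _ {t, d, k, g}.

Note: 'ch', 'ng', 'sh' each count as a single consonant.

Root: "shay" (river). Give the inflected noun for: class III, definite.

Attach noun class class III -ut → shayut.
Attach definiteness definite -le (after consonant 't') → shayutle.
Apply vowel harmony: shayutle → shayutla.
Nasal assimilation: no change.

shayutla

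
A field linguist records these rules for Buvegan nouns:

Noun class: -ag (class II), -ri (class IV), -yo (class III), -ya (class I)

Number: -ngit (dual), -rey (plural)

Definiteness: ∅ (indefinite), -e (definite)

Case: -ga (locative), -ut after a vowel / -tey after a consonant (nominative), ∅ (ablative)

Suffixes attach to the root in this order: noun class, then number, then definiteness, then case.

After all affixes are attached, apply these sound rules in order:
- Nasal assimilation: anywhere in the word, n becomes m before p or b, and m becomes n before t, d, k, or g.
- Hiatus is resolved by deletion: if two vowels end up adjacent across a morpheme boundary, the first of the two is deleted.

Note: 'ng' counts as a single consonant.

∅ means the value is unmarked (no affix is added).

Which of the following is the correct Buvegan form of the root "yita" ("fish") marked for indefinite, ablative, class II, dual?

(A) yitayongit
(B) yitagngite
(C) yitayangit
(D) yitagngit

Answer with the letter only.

D

Attach noun class class II -ag → yitaag.
Attach number dual -ngit → yitaagngit.
definiteness = indefinite: zero marking, form stays yitaagngit.
case = ablative: zero marking, form stays yitaagngit.
Nasal assimilation: no change.
Apply vowel deletion: yitaagngit → yitagngit.
So the correct form is yitagngit, option (D).
(B) yitagngite is wrong: it uses definite instead of indefinite for definiteness.
(C) yitayangit is wrong: it uses class I instead of class II for noun class.
(A) yitayongit is wrong: it uses class III instead of class II for noun class.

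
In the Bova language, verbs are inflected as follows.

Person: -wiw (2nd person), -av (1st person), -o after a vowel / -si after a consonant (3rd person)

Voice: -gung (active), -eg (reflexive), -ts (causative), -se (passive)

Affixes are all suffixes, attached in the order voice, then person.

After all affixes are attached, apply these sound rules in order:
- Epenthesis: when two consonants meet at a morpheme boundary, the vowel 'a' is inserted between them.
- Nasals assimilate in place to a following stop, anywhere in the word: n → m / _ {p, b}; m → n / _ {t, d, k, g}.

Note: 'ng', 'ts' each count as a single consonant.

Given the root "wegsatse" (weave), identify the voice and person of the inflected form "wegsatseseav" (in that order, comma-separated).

passive, 1st person

Segment: wegsatse-se-av.
voice: -se → passive.
person: -av → 1st person.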